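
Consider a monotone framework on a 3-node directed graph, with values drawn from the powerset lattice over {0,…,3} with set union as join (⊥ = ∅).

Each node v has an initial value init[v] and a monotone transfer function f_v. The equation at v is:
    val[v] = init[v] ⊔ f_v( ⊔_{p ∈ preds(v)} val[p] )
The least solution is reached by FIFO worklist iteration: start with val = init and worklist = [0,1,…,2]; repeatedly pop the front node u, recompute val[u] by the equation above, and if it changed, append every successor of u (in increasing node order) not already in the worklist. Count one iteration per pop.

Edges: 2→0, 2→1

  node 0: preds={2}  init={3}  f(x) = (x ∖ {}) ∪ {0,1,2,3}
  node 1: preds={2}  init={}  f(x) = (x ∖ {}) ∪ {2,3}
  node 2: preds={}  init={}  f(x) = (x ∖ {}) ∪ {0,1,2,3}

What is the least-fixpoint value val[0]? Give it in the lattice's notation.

Trace (5 dequeues):
  [1] u=0 | in {} | out {0,1,2,3} | prev {3} | push {}
  [2] u=1 | in {} | out {2,3} | prev {} | push {}
  [3] u=2 | in {} | out {0,1,2,3} | prev {} | push {0,1}
  [4] u=0 | in {0,1,2,3} | out {0,1,2,3} | ==
  [5] u=1 | in {0,1,2,3} | out {0,1,2,3} | prev {2,3} | push {}

Converged values:
  [0] {0,1,2,3}
  [1] {0,1,2,3}
  [2] {0,1,2,3}

{0,1,2,3}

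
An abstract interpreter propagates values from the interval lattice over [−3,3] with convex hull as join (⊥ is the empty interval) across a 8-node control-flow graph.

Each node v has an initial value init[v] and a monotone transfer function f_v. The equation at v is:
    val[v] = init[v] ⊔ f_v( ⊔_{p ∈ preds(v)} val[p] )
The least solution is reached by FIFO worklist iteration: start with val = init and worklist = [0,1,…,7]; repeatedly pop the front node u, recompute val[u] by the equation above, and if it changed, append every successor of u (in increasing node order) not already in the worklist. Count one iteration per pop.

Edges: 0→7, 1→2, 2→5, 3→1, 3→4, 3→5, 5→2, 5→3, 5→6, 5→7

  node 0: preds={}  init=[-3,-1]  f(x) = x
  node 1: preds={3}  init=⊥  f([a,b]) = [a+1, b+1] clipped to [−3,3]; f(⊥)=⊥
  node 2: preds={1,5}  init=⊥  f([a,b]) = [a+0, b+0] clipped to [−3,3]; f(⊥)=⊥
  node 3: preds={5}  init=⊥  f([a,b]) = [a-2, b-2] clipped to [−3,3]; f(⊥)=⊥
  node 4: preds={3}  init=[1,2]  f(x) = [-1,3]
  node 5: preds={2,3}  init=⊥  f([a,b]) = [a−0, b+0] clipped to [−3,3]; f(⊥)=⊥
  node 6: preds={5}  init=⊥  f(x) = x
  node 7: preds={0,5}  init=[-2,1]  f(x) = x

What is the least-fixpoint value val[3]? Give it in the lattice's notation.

⊥

Worklist (8 pops):
  #1 pop 0: in=⊥ → [-3,-1] (no change)
  #2 pop 1: in=⊥ → ⊥ (no change)
  #3 pop 2: in=⊥ → ⊥ (no change)
  #4 pop 3: in=⊥ → ⊥ (no change)
  #5 pop 4: in=⊥ → [-1,3] (was [1,2]); enqueue []
  #6 pop 5: in=⊥ → ⊥ (no change)
  #7 pop 6: in=⊥ → ⊥ (no change)
  #8 pop 7: in=[-3,-1] → [-3,1] (was [-2,1]); enqueue []

Fixpoint:
  val[0] = [-3,-1]
  val[1] = ⊥
  val[2] = ⊥
  val[3] = ⊥
  val[4] = [-1,3]
  val[5] = ⊥
  val[6] = ⊥
  val[7] = [-3,1]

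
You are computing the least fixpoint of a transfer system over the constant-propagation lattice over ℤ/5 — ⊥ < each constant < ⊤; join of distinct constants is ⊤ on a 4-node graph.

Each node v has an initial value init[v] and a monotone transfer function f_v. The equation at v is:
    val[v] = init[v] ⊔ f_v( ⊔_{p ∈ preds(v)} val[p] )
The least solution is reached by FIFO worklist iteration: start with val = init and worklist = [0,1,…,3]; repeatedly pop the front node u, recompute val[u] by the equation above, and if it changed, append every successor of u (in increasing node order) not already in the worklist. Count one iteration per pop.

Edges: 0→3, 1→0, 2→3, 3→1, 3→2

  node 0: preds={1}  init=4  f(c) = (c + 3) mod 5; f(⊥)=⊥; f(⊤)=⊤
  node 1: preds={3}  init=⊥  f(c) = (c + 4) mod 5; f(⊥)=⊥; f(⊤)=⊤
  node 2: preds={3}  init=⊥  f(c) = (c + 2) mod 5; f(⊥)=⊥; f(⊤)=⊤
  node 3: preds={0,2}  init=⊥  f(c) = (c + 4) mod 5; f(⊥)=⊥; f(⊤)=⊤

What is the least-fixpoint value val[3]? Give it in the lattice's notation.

Trace (12 dequeues):
  [1] u=0 | in ⊥ | out 4 | ==
  [2] u=1 | in ⊥ | out ⊥ | ==
  [3] u=2 | in ⊥ | out ⊥ | ==
  [4] u=3 | in 4 | out 3 | prev ⊥ | push {1,2}
  [5] u=1 | in 3 | out 2 | prev ⊥ | push {0}
  [6] u=2 | in 3 | out 0 | prev ⊥ | push {3}
  [7] u=0 | in 2 | out ⊤ | prev 4 | push {}
  [8] u=3 | in ⊤ | out ⊤ | prev 3 | push {1,2}
  [9] u=1 | in ⊤ | out ⊤ | prev 2 | push {0}
  [10] u=2 | in ⊤ | out ⊤ | prev 0 | push {3}
  [11] u=0 | in ⊤ | out ⊤ | ==
  [12] u=3 | in ⊤ | out ⊤ | ==

Converged values:
  [0] ⊤
  [1] ⊤
  [2] ⊤
  [3] ⊤

⊤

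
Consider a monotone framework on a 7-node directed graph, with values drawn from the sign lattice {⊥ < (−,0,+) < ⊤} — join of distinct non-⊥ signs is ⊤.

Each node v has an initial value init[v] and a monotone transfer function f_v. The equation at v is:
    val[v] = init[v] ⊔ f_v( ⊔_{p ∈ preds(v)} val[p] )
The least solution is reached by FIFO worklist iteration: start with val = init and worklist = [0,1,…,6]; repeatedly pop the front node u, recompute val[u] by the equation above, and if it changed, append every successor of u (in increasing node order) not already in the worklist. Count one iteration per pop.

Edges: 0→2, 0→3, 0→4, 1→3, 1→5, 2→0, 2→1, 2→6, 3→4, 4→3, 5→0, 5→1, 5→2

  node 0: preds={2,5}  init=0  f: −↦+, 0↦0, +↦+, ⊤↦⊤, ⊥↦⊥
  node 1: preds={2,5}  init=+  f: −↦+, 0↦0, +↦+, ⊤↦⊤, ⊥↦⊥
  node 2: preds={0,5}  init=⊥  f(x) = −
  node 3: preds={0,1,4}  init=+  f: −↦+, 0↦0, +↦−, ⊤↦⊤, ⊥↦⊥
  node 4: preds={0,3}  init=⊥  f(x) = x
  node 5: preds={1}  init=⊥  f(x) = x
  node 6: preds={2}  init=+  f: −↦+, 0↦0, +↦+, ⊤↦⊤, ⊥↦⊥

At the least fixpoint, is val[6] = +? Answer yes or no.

yes

Trace (16 dequeues):
  [1] u=0 | in ⊥ | out 0 | ==
  [2] u=1 | in ⊥ | out + | ==
  [3] u=2 | in 0 | out − | prev ⊥ | push {0,1}
  [4] u=3 | in ⊤ | out ⊤ | prev + | push {}
  [5] u=4 | in ⊤ | out ⊤ | prev ⊥ | push {3}
  [6] u=5 | in + | out + | prev ⊥ | push {2}
  [7] u=6 | in − | out + | ==
  [8] u=0 | in ⊤ | out ⊤ | prev 0 | push {4}
  [9] u=1 | in ⊤ | out ⊤ | prev + | push {5}
  [10] u=3 | in ⊤ | out ⊤ | ==
  [11] u=2 | in ⊤ | out − | ==
  [12] u=4 | in ⊤ | out ⊤ | ==
  [13] u=5 | in ⊤ | out ⊤ | prev + | push {0,1,2}
  [14] u=0 | in ⊤ | out ⊤ | ==
  [15] u=1 | in ⊤ | out ⊤ | ==
  [16] u=2 | in ⊤ | out − | ==

Converged values:
  [0] ⊤
  [1] ⊤
  [2] −
  [3] ⊤
  [4] ⊤
  [5] ⊤
  [6] +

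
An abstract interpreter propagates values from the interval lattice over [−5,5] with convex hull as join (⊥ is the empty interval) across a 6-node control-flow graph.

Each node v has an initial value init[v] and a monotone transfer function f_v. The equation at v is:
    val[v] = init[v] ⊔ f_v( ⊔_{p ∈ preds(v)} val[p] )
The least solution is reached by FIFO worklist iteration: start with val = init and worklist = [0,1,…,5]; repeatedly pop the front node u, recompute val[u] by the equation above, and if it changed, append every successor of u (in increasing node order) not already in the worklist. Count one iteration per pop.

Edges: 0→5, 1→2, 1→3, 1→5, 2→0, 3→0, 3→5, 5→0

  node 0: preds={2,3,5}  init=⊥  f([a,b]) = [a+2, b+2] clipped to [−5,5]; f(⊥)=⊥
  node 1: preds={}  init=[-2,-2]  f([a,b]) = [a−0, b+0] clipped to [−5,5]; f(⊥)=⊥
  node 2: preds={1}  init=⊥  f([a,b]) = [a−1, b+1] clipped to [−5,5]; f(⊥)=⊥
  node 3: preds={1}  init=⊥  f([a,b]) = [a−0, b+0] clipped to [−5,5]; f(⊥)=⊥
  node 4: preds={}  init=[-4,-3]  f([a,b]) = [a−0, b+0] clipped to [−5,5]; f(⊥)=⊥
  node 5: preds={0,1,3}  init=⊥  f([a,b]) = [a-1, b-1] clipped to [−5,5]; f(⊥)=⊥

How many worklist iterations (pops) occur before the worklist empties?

Iteration log — 17 steps:
  step 1. node 0  ⊔preds=⊥  new=⊥  stable
  step 2. node 1  ⊔preds=⊥  new=[-2,-2]  stable
  step 3. node 2  ⊔preds=[-2,-2]  new=[-3,-1]  old=⊥  +wl: 0
  step 4. node 3  ⊔preds=[-2,-2]  new=[-2,-2]  old=⊥  +wl: 
  step 5. node 4  ⊔preds=⊥  new=[-4,-3]  stable
  step 6. node 5  ⊔preds=[-2,-2]  new=[-3,-3]  old=⊥  +wl: 
  step 7. node 0  ⊔preds=[-3,-1]  new=[-1,1]  old=⊥  +wl: 5
  step 8. node 5  ⊔preds=[-2,1]  new=[-3,0]  old=[-3,-3]  +wl: 0
  step 9. node 0  ⊔preds=[-3,0]  new=[-1,2]  old=[-1,1]  +wl: 5
  step 10. node 5  ⊔preds=[-2,2]  new=[-3,1]  old=[-3,0]  +wl: 0
  step 11. node 0  ⊔preds=[-3,1]  new=[-1,3]  old=[-1,2]  +wl: 5
  step 12. node 5  ⊔preds=[-2,3]  new=[-3,2]  old=[-3,1]  +wl: 0
  step 13. node 0  ⊔preds=[-3,2]  new=[-1,4]  old=[-1,3]  +wl: 5
  step 14. node 5  ⊔preds=[-2,4]  new=[-3,3]  old=[-3,2]  +wl: 0
  step 15. node 0  ⊔preds=[-3,3]  new=[-1,5]  old=[-1,4]  +wl: 5
  step 16. node 5  ⊔preds=[-2,5]  new=[-3,4]  old=[-3,3]  +wl: 0
  step 17. node 0  ⊔preds=[-3,4]  new=[-1,5]  stable

Least fixpoint reached:
  node 0: [-1,5]
  node 1: [-2,-2]
  node 2: [-3,-1]
  node 3: [-2,-2]
  node 4: [-4,-3]
  node 5: [-3,4]

17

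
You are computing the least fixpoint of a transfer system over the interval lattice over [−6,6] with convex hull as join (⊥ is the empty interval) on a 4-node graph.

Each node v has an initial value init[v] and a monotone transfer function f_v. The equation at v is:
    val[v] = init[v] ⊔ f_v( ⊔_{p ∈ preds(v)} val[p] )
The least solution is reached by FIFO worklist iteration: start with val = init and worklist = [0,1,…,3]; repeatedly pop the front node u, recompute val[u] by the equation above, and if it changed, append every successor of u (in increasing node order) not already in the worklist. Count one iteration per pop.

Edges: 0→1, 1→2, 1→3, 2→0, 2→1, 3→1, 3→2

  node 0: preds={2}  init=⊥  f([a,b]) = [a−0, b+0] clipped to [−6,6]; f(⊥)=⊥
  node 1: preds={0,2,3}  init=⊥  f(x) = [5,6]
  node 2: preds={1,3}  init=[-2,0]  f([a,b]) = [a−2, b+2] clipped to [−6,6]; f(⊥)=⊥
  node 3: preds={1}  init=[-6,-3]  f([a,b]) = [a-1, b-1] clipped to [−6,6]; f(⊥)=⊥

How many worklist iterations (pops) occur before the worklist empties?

Trace (7 dequeues):
  [1] u=0 | in [-2,0] | out [-2,0] | prev ⊥ | push {}
  [2] u=1 | in [-6,0] | out [5,6] | prev ⊥ | push {}
  [3] u=2 | in [-6,6] | out [-6,6] | prev [-2,0] | push {0,1}
  [4] u=3 | in [5,6] | out [-6,5] | prev [-6,-3] | push {2}
  [5] u=0 | in [-6,6] | out [-6,6] | prev [-2,0] | push {}
  [6] u=1 | in [-6,6] | out [5,6] | ==
  [7] u=2 | in [-6,6] | out [-6,6] | ==

Converged values:
  [0] [-6,6]
  [1] [5,6]
  [2] [-6,6]
  [3] [-6,5]

7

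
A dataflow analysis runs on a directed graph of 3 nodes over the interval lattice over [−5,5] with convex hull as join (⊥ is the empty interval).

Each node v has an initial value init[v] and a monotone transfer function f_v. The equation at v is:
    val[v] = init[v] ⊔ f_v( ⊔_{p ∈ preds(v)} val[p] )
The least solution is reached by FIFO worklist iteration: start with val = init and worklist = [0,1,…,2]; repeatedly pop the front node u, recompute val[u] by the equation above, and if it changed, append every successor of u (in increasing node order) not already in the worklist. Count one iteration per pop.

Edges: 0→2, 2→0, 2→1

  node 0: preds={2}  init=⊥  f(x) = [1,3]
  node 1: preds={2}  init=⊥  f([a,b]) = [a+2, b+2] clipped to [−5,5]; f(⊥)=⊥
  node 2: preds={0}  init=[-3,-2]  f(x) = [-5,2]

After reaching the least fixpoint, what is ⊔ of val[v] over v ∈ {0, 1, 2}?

Trace (5 dequeues):
  [1] u=0 | in [-3,-2] | out [1,3] | prev ⊥ | push {}
  [2] u=1 | in [-3,-2] | out [-1,0] | prev ⊥ | push {}
  [3] u=2 | in [1,3] | out [-5,2] | prev [-3,-2] | push {0,1}
  [4] u=0 | in [-5,2] | out [1,3] | ==
  [5] u=1 | in [-5,2] | out [-3,4] | prev [-1,0] | push {}

Converged values:
  [0] [1,3]
  [1] [-3,4]
  [2] [-5,2]

[-5,4]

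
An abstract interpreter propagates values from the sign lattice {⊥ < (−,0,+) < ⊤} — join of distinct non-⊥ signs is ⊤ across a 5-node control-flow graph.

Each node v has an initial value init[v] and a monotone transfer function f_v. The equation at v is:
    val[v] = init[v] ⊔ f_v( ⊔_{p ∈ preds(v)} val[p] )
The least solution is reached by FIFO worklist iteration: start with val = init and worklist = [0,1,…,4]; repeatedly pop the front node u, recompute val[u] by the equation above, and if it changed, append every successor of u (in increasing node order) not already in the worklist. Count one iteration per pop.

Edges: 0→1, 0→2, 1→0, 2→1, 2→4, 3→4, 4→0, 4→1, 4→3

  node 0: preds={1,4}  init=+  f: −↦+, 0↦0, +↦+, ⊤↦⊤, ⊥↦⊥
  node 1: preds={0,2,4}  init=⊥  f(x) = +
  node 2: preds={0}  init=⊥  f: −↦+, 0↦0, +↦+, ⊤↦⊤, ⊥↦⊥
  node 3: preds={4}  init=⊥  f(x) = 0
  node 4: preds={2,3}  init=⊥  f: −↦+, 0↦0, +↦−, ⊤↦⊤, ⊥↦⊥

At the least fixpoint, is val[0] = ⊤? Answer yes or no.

yes

Trace (11 dequeues):
  [1] u=0 | in ⊥ | out + | ==
  [2] u=1 | in + | out + | prev ⊥ | push {0}
  [3] u=2 | in + | out + | prev ⊥ | push {1}
  [4] u=3 | in ⊥ | out 0 | prev ⊥ | push {}
  [5] u=4 | in ⊤ | out ⊤ | prev ⊥ | push {3}
  [6] u=0 | in ⊤ | out ⊤ | prev + | push {2}
  [7] u=1 | in ⊤ | out + | ==
  [8] u=3 | in ⊤ | out 0 | ==
  [9] u=2 | in ⊤ | out ⊤ | prev + | push {1,4}
  [10] u=1 | in ⊤ | out + | ==
  [11] u=4 | in ⊤ | out ⊤ | ==

Converged values:
  [0] ⊤
  [1] +
  [2] ⊤
  [3] 0
  [4] ⊤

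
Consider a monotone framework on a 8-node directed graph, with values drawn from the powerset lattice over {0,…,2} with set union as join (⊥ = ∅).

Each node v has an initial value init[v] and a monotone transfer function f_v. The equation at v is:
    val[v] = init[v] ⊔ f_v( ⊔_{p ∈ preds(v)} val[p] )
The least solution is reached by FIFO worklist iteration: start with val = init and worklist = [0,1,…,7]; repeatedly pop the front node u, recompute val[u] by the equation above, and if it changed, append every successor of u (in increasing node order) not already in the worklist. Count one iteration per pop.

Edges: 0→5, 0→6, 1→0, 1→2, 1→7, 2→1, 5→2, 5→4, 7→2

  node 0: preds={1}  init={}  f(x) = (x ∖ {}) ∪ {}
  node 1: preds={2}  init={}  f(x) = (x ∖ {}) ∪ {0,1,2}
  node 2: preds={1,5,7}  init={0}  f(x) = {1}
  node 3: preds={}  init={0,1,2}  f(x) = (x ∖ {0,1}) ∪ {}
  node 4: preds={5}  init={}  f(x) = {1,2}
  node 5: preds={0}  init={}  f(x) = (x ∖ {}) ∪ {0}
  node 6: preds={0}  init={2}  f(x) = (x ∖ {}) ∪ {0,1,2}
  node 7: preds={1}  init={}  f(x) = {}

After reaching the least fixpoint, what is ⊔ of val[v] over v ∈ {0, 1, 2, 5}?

{0,1,2}

Worklist (16 pops):
  #1 pop 0: in={} → {} (no change)
  #2 pop 1: in={0} → {0,1,2} (was {}); enqueue [0]
  #3 pop 2: in={0,1,2} → {0,1} (was {0}); enqueue [1]
  #4 pop 3: in={} → {0,1,2} (no change)
  #5 pop 4: in={} → {1,2} (was {}); enqueue []
  #6 pop 5: in={} → {0} (was {}); enqueue [2,4]
  #7 pop 6: in={} → {0,1,2} (was {2}); enqueue []
  #8 pop 7: in={0,1,2} → {} (no change)
  #9 pop 0: in={0,1,2} → {0,1,2} (was {}); enqueue [5,6]
  #10 pop 1: in={0,1} → {0,1,2} (no change)
  #11 pop 2: in={0,1,2} → {0,1} (no change)
  #12 pop 4: in={0} → {1,2} (no change)
  #13 pop 5: in={0,1,2} → {0,1,2} (was {0}); enqueue [2,4]
  #14 pop 6: in={0,1,2} → {0,1,2} (no change)
  #15 pop 2: in={0,1,2} → {0,1} (no change)
  #16 pop 4: in={0,1,2} → {1,2} (no change)

Fixpoint:
  val[0] = {0,1,2}
  val[1] = {0,1,2}
  val[2] = {0,1}
  val[3] = {0,1,2}
  val[4] = {1,2}
  val[5] = {0,1,2}
  val[6] = {0,1,2}
  val[7] = {}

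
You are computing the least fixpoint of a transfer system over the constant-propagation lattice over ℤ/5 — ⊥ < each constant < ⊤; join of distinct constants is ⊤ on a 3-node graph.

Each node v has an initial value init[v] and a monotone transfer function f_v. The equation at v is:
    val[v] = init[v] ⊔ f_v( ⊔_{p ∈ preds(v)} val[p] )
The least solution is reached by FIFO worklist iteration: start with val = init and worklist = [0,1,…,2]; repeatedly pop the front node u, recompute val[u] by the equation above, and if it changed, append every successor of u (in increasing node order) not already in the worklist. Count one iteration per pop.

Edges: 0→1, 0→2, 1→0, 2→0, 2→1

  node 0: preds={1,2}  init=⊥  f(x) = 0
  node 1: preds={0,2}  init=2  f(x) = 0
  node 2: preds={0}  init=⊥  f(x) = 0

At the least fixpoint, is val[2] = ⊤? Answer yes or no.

Trace (5 dequeues):
  [1] u=0 | in 2 | out 0 | prev ⊥ | push {}
  [2] u=1 | in 0 | out ⊤ | prev 2 | push {0}
  [3] u=2 | in 0 | out 0 | prev ⊥ | push {1}
  [4] u=0 | in ⊤ | out 0 | ==
  [5] u=1 | in 0 | out ⊤ | ==

Converged values:
  [0] 0
  [1] ⊤
  [2] 0

no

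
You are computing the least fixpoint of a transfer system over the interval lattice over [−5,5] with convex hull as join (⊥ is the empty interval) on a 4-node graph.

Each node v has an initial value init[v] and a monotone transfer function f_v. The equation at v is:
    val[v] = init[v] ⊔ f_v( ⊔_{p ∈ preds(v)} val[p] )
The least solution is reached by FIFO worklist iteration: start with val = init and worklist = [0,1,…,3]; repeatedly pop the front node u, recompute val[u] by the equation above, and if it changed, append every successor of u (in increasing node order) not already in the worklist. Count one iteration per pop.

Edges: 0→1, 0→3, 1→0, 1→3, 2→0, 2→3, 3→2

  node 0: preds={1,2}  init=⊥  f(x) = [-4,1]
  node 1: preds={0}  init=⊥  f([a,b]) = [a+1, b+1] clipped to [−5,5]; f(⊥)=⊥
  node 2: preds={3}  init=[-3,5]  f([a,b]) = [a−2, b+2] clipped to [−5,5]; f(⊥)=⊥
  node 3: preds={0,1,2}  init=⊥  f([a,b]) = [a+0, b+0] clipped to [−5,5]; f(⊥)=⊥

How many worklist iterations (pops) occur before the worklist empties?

Iteration log — 9 steps:
  step 1. node 0  ⊔preds=[-3,5]  new=[-4,1]  old=⊥  +wl: 
  step 2. node 1  ⊔preds=[-4,1]  new=[-3,2]  old=⊥  +wl: 0
  step 3. node 2  ⊔preds=⊥  new=[-3,5]  stable
  step 4. node 3  ⊔preds=[-4,5]  new=[-4,5]  old=⊥  +wl: 2
  step 5. node 0  ⊔preds=[-3,5]  new=[-4,1]  stable
  step 6. node 2  ⊔preds=[-4,5]  new=[-5,5]  old=[-3,5]  +wl: 0,3
  step 7. node 0  ⊔preds=[-5,5]  new=[-4,1]  stable
  step 8. node 3  ⊔preds=[-5,5]  new=[-5,5]  old=[-4,5]  +wl: 2
  step 9. node 2  ⊔preds=[-5,5]  new=[-5,5]  stable

Least fixpoint reached:
  node 0: [-4,1]
  node 1: [-3,2]
  node 2: [-5,5]
  node 3: [-5,5]

9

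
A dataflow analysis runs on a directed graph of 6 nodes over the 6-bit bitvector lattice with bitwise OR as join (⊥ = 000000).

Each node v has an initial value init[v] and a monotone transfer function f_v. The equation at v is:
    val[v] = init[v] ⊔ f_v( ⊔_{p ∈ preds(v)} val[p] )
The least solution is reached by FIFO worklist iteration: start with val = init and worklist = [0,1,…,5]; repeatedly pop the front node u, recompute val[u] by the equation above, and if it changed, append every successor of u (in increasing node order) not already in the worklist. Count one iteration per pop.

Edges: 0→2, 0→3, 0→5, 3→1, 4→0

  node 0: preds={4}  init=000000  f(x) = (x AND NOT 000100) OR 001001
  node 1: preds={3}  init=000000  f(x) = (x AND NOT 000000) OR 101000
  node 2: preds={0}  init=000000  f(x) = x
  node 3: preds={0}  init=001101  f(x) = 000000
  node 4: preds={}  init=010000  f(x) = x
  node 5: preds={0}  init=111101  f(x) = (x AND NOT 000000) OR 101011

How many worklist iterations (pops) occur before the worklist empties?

Iteration log — 6 steps:
  step 1. node 0  ⊔preds=010000  new=011001  old=000000  +wl: 
  step 2. node 1  ⊔preds=001101  new=101101  old=000000  +wl: 
  step 3. node 2  ⊔preds=011001  new=011001  old=000000  +wl: 
  step 4. node 3  ⊔preds=011001  new=001101  stable
  step 5. node 4  ⊔preds=000000  new=010000  stable
  step 6. node 5  ⊔preds=011001  new=111111  old=111101  +wl: 

Least fixpoint reached:
  node 0: 011001
  node 1: 101101
  node 2: 011001
  node 3: 001101
  node 4: 010000
  node 5: 111111

6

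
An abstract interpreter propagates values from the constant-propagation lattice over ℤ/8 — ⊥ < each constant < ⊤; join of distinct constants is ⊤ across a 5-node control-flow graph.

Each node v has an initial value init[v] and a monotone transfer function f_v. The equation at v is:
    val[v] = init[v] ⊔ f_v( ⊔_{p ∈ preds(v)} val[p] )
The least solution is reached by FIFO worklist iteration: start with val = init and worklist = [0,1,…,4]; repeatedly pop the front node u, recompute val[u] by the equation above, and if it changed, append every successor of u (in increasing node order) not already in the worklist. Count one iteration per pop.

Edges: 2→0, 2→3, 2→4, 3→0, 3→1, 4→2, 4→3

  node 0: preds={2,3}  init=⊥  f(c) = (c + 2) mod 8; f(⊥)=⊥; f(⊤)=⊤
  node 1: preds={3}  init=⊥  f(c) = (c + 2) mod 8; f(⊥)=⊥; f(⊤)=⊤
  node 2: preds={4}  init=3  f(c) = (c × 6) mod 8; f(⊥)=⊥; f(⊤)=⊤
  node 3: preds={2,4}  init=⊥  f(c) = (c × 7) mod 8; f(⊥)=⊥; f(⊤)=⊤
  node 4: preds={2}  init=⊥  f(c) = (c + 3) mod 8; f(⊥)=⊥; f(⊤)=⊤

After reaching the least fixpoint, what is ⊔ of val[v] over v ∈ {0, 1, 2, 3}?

⊤

Iteration log — 14 steps:
  step 1. node 0  ⊔preds=3  new=5  old=⊥  +wl: 
  step 2. node 1  ⊔preds=⊥  new=⊥  stable
  step 3. node 2  ⊔preds=⊥  new=3  stable
  step 4. node 3  ⊔preds=3  new=5  old=⊥  +wl: 0,1
  step 5. node 4  ⊔preds=3  new=6  old=⊥  +wl: 2,3
  step 6. node 0  ⊔preds=⊤  new=⊤  old=5  +wl: 
  step 7. node 1  ⊔preds=5  new=7  old=⊥  +wl: 
  step 8. node 2  ⊔preds=6  new=⊤  old=3  +wl: 0,4
  step 9. node 3  ⊔preds=⊤  new=⊤  old=5  +wl: 1
  step 10. node 0  ⊔preds=⊤  new=⊤  stable
  step 11. node 4  ⊔preds=⊤  new=⊤  old=6  +wl: 2,3
  step 12. node 1  ⊔preds=⊤  new=⊤  old=7  +wl: 
  step 13. node 2  ⊔preds=⊤  new=⊤  stable
  step 14. node 3  ⊔preds=⊤  new=⊤  stable

Least fixpoint reached:
  node 0: ⊤
  node 1: ⊤
  node 2: ⊤
  node 3: ⊤
  node 4: ⊤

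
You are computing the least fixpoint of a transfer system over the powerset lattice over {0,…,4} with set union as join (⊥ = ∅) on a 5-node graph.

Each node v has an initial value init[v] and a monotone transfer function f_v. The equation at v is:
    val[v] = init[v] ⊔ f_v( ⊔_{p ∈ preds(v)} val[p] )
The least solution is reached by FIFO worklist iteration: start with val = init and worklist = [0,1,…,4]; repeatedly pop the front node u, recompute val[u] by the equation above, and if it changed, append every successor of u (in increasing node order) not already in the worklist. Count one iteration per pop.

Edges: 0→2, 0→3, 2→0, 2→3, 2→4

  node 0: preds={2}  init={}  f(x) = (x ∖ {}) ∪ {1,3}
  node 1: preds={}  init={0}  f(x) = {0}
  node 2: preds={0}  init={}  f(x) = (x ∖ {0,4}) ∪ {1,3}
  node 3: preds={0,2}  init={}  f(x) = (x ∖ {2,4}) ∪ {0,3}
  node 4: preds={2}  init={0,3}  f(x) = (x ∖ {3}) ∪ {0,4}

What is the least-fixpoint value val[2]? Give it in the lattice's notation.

Worklist (6 pops):
  #1 pop 0: in={} → {1,3} (was {}); enqueue []
  #2 pop 1: in={} → {0} (no change)
  #3 pop 2: in={1,3} → {1,3} (was {}); enqueue [0]
  #4 pop 3: in={1,3} → {0,1,3} (was {}); enqueue []
  #5 pop 4: in={1,3} → {0,1,3,4} (was {0,3}); enqueue []
  #6 pop 0: in={1,3} → {1,3} (no change)

Fixpoint:
  val[0] = {1,3}
  val[1] = {0}
  val[2] = {1,3}
  val[3] = {0,1,3}
  val[4] = {0,1,3,4}

{1,3}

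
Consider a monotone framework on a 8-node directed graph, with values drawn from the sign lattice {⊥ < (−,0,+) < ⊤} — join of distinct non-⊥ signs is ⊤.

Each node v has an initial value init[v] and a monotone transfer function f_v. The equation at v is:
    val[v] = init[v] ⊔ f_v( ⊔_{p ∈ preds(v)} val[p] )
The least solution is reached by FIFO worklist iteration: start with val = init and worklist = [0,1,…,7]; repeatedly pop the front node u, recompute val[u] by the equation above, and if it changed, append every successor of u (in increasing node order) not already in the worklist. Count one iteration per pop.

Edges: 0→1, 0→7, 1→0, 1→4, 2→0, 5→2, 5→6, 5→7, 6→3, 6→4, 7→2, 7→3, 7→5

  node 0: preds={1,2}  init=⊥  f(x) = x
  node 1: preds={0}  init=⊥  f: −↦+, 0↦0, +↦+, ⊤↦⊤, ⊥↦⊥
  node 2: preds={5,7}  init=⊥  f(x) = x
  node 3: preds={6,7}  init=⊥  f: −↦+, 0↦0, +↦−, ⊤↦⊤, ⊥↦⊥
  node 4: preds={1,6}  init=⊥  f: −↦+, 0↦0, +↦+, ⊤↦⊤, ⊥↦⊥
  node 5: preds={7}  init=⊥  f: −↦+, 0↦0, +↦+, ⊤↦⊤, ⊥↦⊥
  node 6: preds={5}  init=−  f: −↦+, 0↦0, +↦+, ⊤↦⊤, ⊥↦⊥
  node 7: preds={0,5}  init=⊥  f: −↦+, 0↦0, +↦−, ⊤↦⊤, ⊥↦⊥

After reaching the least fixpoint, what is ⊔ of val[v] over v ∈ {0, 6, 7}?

−

Iteration log — 8 steps:
  step 1. node 0  ⊔preds=⊥  new=⊥  stable
  step 2. node 1  ⊔preds=⊥  new=⊥  stable
  step 3. node 2  ⊔preds=⊥  new=⊥  stable
  step 4. node 3  ⊔preds=−  new=+  old=⊥  +wl: 
  step 5. node 4  ⊔preds=−  new=+  old=⊥  +wl: 
  step 6. node 5  ⊔preds=⊥  new=⊥  stable
  step 7. node 6  ⊔preds=⊥  new=−  stable
  step 8. node 7  ⊔preds=⊥  new=⊥  stable

Least fixpoint reached:
  node 0: ⊥
  node 1: ⊥
  node 2: ⊥
  node 3: +
  node 4: +
  node 5: ⊥
  node 6: −
  node 7: ⊥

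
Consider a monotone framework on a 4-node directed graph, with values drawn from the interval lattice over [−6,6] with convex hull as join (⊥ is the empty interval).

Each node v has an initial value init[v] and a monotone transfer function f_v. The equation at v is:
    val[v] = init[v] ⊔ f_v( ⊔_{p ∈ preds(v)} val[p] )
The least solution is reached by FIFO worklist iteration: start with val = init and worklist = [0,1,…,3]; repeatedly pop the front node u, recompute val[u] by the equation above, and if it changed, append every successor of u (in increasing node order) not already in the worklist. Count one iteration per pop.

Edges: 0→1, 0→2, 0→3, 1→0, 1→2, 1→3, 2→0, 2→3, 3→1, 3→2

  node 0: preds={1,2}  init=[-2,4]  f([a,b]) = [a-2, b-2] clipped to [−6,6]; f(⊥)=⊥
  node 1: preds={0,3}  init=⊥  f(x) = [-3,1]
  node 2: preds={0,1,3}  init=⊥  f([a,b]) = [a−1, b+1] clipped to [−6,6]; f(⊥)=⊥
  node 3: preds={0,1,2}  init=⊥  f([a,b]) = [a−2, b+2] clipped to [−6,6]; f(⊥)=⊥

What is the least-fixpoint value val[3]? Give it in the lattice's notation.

[-6,6]

Iteration log — 9 steps:
  step 1. node 0  ⊔preds=⊥  new=[-2,4]  stable
  step 2. node 1  ⊔preds=[-2,4]  new=[-3,1]  old=⊥  +wl: 0
  step 3. node 2  ⊔preds=[-3,4]  new=[-4,5]  old=⊥  +wl: 
  step 4. node 3  ⊔preds=[-4,5]  new=[-6,6]  old=⊥  +wl: 1,2
  step 5. node 0  ⊔preds=[-4,5]  new=[-6,4]  old=[-2,4]  +wl: 3
  step 6. node 1  ⊔preds=[-6,6]  new=[-3,1]  stable
  step 7. node 2  ⊔preds=[-6,6]  new=[-6,6]  old=[-4,5]  +wl: 0
  step 8. node 3  ⊔preds=[-6,6]  new=[-6,6]  stable
  step 9. node 0  ⊔preds=[-6,6]  new=[-6,4]  stable

Least fixpoint reached:
  node 0: [-6,4]
  node 1: [-3,1]
  node 2: [-6,6]
  node 3: [-6,6]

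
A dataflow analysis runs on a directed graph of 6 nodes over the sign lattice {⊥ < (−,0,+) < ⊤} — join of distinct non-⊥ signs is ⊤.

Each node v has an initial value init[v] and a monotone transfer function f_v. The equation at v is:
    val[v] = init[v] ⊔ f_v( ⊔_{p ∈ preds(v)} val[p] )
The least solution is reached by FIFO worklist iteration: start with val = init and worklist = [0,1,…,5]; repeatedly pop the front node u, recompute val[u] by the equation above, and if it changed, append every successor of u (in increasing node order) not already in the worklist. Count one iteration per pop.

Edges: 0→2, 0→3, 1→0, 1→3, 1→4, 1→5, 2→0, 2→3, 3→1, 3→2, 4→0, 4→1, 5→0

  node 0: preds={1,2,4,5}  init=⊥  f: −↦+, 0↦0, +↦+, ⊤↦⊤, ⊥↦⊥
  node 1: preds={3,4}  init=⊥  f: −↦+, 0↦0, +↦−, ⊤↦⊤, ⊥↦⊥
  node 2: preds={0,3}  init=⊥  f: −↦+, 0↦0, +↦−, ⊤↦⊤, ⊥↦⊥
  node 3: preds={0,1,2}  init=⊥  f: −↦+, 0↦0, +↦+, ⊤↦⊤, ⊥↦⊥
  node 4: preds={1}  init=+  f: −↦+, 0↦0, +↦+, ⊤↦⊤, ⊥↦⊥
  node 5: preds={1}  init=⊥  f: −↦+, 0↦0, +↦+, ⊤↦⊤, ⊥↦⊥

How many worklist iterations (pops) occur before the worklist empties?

15

Worklist (15 pops):
  #1 pop 0: in=+ → + (was ⊥); enqueue []
  #2 pop 1: in=+ → − (was ⊥); enqueue [0]
  #3 pop 2: in=+ → − (was ⊥); enqueue []
  #4 pop 3: in=⊤ → ⊤ (was ⊥); enqueue [1,2]
  #5 pop 4: in=− → + (no change)
  #6 pop 5: in=− → + (was ⊥); enqueue []
  #7 pop 0: in=⊤ → ⊤ (was +); enqueue [3]
  #8 pop 1: in=⊤ → ⊤ (was −); enqueue [0,4,5]
  #9 pop 2: in=⊤ → ⊤ (was −); enqueue []
  #10 pop 3: in=⊤ → ⊤ (no change)
  #11 pop 0: in=⊤ → ⊤ (no change)
  #12 pop 4: in=⊤ → ⊤ (was +); enqueue [0,1]
  #13 pop 5: in=⊤ → ⊤ (was +); enqueue []
  #14 pop 0: in=⊤ → ⊤ (no change)
  #15 pop 1: in=⊤ → ⊤ (no change)

Fixpoint:
  val[0] = ⊤
  val[1] = ⊤
  val[2] = ⊤
  val[3] = ⊤
  val[4] = ⊤
  val[5] = ⊤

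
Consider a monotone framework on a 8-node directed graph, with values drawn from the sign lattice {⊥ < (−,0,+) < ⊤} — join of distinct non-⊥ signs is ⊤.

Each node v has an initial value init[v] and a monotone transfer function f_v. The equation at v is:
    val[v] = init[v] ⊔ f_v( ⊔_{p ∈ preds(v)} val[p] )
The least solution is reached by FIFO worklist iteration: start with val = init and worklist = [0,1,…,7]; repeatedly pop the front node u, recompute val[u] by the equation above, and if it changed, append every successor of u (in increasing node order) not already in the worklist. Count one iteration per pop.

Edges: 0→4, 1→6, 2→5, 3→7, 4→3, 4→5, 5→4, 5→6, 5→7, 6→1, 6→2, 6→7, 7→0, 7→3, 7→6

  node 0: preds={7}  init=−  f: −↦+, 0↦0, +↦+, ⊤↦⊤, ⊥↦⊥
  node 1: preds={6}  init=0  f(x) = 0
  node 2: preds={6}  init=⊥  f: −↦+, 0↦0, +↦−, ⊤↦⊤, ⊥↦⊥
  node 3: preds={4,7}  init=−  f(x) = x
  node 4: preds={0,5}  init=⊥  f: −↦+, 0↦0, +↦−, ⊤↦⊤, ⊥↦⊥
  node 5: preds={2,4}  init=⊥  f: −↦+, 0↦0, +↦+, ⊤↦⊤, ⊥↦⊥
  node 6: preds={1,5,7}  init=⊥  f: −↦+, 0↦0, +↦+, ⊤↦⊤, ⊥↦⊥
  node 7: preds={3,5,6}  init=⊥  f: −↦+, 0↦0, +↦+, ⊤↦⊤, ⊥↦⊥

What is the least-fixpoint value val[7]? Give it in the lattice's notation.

Iteration log — 20 steps:
  step 1. node 0  ⊔preds=⊥  new=−  stable
  step 2. node 1  ⊔preds=⊥  new=0  stable
  step 3. node 2  ⊔preds=⊥  new=⊥  stable
  step 4. node 3  ⊔preds=⊥  new=−  stable
  step 5. node 4  ⊔preds=−  new=+  old=⊥  +wl: 3
  step 6. node 5  ⊔preds=+  new=+  old=⊥  +wl: 4
  step 7. node 6  ⊔preds=⊤  new=⊤  old=⊥  +wl: 1,2
  step 8. node 7  ⊔preds=⊤  new=⊤  old=⊥  +wl: 0,6
  step 9. node 3  ⊔preds=⊤  new=⊤  old=−  +wl: 7
  step 10. node 4  ⊔preds=⊤  new=⊤  old=+  +wl: 3,5
  step 11. node 1  ⊔preds=⊤  new=0  stable
  step 12. node 2  ⊔preds=⊤  new=⊤  old=⊥  +wl: 
  step 13. node 0  ⊔preds=⊤  new=⊤  old=−  +wl: 4
  step 14. node 6  ⊔preds=⊤  new=⊤  stable
  step 15. node 7  ⊔preds=⊤  new=⊤  stable
  step 16. node 3  ⊔preds=⊤  new=⊤  stable
  step 17. node 5  ⊔preds=⊤  new=⊤  old=+  +wl: 6,7
  step 18. node 4  ⊔preds=⊤  new=⊤  stable
  step 19. node 6  ⊔preds=⊤  new=⊤  stable
  step 20. node 7  ⊔preds=⊤  new=⊤  stable

Least fixpoint reached:
  node 0: ⊤
  node 1: 0
  node 2: ⊤
  node 3: ⊤
  node 4: ⊤
  node 5: ⊤
  node 6: ⊤
  node 7: ⊤

⊤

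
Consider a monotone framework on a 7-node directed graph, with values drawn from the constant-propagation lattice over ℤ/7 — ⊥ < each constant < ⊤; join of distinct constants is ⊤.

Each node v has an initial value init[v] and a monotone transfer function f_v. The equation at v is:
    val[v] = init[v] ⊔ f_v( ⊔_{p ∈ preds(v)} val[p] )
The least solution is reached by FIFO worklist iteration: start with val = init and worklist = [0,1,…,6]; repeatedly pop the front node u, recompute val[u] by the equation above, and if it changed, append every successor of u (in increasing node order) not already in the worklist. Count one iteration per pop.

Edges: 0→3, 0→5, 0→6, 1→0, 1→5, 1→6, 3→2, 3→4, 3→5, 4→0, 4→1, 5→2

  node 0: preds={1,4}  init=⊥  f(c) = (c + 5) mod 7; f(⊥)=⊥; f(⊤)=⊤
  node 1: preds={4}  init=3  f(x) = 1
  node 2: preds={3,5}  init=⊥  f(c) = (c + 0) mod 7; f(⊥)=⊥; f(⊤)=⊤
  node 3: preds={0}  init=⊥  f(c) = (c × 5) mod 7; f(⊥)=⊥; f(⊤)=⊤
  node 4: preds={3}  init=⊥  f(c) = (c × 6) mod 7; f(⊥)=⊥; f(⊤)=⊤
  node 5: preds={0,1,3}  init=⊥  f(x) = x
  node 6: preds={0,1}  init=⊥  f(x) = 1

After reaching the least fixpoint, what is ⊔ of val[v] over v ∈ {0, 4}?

Iteration log — 17 steps:
  step 1. node 0  ⊔preds=3  new=1  old=⊥  +wl: 
  step 2. node 1  ⊔preds=⊥  new=⊤  old=3  +wl: 0
  step 3. node 2  ⊔preds=⊥  new=⊥  stable
  step 4. node 3  ⊔preds=1  new=5  old=⊥  +wl: 2
  step 5. node 4  ⊔preds=5  new=2  old=⊥  +wl: 1
  step 6. node 5  ⊔preds=⊤  new=⊤  old=⊥  +wl: 
  step 7. node 6  ⊔preds=⊤  new=1  old=⊥  +wl: 
  step 8. node 0  ⊔preds=⊤  new=⊤  old=1  +wl: 3,5,6
  step 9. node 2  ⊔preds=⊤  new=⊤  old=⊥  +wl: 
  step 10. node 1  ⊔preds=2  new=⊤  stable
  step 11. node 3  ⊔preds=⊤  new=⊤  old=5  +wl: 2,4
  step 12. node 5  ⊔preds=⊤  new=⊤  stable
  step 13. node 6  ⊔preds=⊤  new=1  stable
  step 14. node 2  ⊔preds=⊤  new=⊤  stable
  step 15. node 4  ⊔preds=⊤  new=⊤  old=2  +wl: 0,1
  step 16. node 0  ⊔preds=⊤  new=⊤  stable
  step 17. node 1  ⊔preds=⊤  new=⊤  stable

Least fixpoint reached:
  node 0: ⊤
  node 1: ⊤
  node 2: ⊤
  node 3: ⊤
  node 4: ⊤
  node 5: ⊤
  node 6: 1

⊤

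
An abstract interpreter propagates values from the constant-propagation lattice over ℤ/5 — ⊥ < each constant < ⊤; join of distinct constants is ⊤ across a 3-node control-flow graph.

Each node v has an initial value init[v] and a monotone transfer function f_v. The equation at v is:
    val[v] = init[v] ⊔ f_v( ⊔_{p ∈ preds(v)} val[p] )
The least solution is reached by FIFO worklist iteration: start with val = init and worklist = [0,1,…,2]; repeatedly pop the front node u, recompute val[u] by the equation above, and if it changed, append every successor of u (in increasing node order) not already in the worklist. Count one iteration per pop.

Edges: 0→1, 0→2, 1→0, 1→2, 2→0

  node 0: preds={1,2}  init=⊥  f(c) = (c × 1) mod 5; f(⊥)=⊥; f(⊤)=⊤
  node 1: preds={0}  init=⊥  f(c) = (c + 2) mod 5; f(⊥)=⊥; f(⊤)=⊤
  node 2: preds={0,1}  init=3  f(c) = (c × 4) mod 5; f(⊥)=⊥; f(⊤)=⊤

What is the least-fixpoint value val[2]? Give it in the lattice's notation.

⊤

Worklist (7 pops):
  #1 pop 0: in=3 → 3 (was ⊥); enqueue []
  #2 pop 1: in=3 → 0 (was ⊥); enqueue [0]
  #3 pop 2: in=⊤ → ⊤ (was 3); enqueue []
  #4 pop 0: in=⊤ → ⊤ (was 3); enqueue [1,2]
  #5 pop 1: in=⊤ → ⊤ (was 0); enqueue [0]
  #6 pop 2: in=⊤ → ⊤ (no change)
  #7 pop 0: in=⊤ → ⊤ (no change)

Fixpoint:
  val[0] = ⊤
  val[1] = ⊤
  val[2] = ⊤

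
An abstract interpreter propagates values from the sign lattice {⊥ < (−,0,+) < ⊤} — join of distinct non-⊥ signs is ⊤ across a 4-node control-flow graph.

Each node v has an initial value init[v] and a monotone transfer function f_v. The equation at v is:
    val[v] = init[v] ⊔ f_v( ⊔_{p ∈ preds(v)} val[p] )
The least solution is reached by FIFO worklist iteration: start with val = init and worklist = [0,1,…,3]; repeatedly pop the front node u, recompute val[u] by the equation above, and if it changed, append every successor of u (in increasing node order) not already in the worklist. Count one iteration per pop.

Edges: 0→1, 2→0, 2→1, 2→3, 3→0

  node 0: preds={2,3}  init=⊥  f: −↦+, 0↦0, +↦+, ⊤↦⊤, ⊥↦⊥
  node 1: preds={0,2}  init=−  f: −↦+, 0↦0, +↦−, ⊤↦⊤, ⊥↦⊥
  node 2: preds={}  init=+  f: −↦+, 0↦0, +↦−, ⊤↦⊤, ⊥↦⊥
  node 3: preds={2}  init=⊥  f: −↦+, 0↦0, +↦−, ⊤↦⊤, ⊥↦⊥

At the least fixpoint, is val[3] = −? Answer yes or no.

Trace (6 dequeues):
  [1] u=0 | in + | out + | prev ⊥ | push {}
  [2] u=1 | in + | out − | ==
  [3] u=2 | in ⊥ | out + | ==
  [4] u=3 | in + | out − | prev ⊥ | push {0}
  [5] u=0 | in ⊤ | out ⊤ | prev + | push {1}
  [6] u=1 | in ⊤ | out ⊤ | prev − | push {}

Converged values:
  [0] ⊤
  [1] ⊤
  [2] +
  [3] −

yes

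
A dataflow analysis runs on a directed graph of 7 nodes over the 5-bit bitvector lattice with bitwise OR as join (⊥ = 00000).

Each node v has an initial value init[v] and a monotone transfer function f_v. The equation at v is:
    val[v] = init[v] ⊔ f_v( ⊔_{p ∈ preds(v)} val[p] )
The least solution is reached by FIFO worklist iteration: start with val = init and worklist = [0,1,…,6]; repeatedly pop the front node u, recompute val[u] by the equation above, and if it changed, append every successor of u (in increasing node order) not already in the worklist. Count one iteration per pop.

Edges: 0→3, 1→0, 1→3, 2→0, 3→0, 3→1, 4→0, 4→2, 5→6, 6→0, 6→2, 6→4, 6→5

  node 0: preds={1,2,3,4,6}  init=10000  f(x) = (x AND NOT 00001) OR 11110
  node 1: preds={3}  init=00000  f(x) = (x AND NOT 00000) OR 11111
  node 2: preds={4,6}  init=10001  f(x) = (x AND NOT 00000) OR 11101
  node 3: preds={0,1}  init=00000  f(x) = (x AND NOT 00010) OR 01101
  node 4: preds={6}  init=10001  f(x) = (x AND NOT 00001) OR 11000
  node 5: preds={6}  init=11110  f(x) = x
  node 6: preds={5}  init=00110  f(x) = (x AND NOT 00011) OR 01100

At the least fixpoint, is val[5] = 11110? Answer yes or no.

yes

Iteration log — 12 steps:
  step 1. node 0  ⊔preds=10111  new=11110  old=10000  +wl: 
  step 2. node 1  ⊔preds=00000  new=11111  old=00000  +wl: 0
  step 3. node 2  ⊔preds=10111  new=11111  old=10001  +wl: 
  step 4. node 3  ⊔preds=11111  new=11101  old=00000  +wl: 1
  step 5. node 4  ⊔preds=00110  new=11111  old=10001  +wl: 2
  step 6. node 5  ⊔preds=00110  new=11110  stable
  step 7. node 6  ⊔preds=11110  new=11110  old=00110  +wl: 4,5
  step 8. node 0  ⊔preds=11111  new=11110  stable
  step 9. node 1  ⊔preds=11101  new=11111  stable
  step 10. node 2  ⊔preds=11111  new=11111  stable
  step 11. node 4  ⊔preds=11110  new=11111  stable
  step 12. node 5  ⊔preds=11110  new=11110  stable

Least fixpoint reached:
  node 0: 11110
  node 1: 11111
  node 2: 11111
  node 3: 11101
  node 4: 11111
  node 5: 11110
  node 6: 11110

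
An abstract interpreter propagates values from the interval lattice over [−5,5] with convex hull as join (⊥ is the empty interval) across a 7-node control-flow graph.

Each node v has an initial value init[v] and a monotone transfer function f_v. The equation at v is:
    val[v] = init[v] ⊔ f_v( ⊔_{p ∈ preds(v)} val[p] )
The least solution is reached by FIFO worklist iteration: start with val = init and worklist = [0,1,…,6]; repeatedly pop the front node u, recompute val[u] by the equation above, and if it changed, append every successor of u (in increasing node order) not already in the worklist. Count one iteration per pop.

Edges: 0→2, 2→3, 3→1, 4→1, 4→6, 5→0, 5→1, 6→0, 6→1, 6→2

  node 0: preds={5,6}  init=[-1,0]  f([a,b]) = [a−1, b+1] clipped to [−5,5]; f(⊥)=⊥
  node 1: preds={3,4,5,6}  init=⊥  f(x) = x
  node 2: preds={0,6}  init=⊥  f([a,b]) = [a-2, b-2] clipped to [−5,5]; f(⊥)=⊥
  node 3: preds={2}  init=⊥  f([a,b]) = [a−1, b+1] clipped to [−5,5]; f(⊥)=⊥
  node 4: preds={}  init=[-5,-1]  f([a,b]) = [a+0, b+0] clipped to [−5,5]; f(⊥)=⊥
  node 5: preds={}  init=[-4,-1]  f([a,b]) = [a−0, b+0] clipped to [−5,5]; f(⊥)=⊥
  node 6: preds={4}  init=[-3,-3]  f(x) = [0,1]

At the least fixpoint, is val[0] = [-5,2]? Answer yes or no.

yes

Iteration log — 12 steps:
  step 1. node 0  ⊔preds=[-4,-1]  new=[-5,0]  old=[-1,0]  +wl: 
  step 2. node 1  ⊔preds=[-5,-1]  new=[-5,-1]  old=⊥  +wl: 
  step 3. node 2  ⊔preds=[-5,0]  new=[-5,-2]  old=⊥  +wl: 
  step 4. node 3  ⊔preds=[-5,-2]  new=[-5,-1]  old=⊥  +wl: 1
  step 5. node 4  ⊔preds=⊥  new=[-5,-1]  stable
  step 6. node 5  ⊔preds=⊥  new=[-4,-1]  stable
  step 7. node 6  ⊔preds=[-5,-1]  new=[-3,1]  old=[-3,-3]  +wl: 0,2
  step 8. node 1  ⊔preds=[-5,1]  new=[-5,1]  old=[-5,-1]  +wl: 
  step 9. node 0  ⊔preds=[-4,1]  new=[-5,2]  old=[-5,0]  +wl: 
  step 10. node 2  ⊔preds=[-5,2]  new=[-5,0]  old=[-5,-2]  +wl: 3
  step 11. node 3  ⊔preds=[-5,0]  new=[-5,1]  old=[-5,-1]  +wl: 1
  step 12. node 1  ⊔preds=[-5,1]  new=[-5,1]  stable

Least fixpoint reached:
  node 0: [-5,2]
  node 1: [-5,1]
  node 2: [-5,0]
  node 3: [-5,1]
  node 4: [-5,-1]
  node 5: [-4,-1]
  node 6: [-3,1]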